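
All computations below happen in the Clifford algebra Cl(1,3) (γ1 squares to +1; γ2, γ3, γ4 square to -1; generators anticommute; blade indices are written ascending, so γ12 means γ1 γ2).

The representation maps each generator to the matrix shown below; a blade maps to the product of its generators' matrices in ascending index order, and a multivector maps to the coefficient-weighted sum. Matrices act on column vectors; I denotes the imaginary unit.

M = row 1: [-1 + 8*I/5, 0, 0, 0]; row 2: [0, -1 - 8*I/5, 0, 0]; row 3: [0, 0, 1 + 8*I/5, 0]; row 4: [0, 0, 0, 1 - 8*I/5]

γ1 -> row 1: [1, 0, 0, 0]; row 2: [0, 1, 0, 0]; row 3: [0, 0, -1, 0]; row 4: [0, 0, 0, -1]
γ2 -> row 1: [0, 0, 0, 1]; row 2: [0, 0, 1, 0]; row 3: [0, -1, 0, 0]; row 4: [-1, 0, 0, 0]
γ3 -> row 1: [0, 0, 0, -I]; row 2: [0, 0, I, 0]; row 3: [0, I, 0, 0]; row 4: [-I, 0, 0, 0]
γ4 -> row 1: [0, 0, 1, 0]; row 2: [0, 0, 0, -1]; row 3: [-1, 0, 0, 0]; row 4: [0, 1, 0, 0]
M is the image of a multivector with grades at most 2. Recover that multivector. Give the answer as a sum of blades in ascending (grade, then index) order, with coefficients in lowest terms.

Method: the blade images are trace-orthogonal — tr(rho(e_A) rho(e_B)^-1) = 4 if A = B and 0 otherwise — and rho(e_A)^-1 = (e_A)^2 * rho(e_A) with (e_A)^2 = +1 or -1, so the coefficient of e_A in the preimage is (e_A)^2 * tr(M rho(e_A))/4.
Nonzero projections over blades of grade <= 2: γ1: (γ1)^2 = +1, tr(M rho(γ1)) = -4, coefficient -1; γ23: (γ23)^2 = -1, tr(M rho(γ23)) = 32/5, coefficient -8/5. Every other blade of grade <= 2 projects to 0.
Answer: -γ1 - 8/5*γ23


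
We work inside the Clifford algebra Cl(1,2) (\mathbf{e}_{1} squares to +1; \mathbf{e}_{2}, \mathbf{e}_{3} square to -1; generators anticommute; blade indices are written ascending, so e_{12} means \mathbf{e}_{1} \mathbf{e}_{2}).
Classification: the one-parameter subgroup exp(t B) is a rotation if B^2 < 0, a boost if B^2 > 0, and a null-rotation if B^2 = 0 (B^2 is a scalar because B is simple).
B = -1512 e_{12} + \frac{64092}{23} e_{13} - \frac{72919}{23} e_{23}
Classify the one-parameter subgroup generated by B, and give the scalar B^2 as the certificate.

B^2 term by term: the squares give (-1512)^2*(e_{12})^2 + (\frac{64092}{23})^2*(e_{13})^2 + (-\frac{72919}{23})^2*(e_{23})^2 = 2286144*(+1) + \frac{4107784464}{529}*(+1) + \frac{5317180561}{529}*(-1) = -49 (each basis 2-blade squares to minus the product of its generators' squares); cross terms between blades sharing an index anticommute and cancel. So B^2 = -49.
Answer: rotation, certificate B^2 = -49. One invariant decides it: the square -49 survives every conjugation, and its sign is exactly the classification.


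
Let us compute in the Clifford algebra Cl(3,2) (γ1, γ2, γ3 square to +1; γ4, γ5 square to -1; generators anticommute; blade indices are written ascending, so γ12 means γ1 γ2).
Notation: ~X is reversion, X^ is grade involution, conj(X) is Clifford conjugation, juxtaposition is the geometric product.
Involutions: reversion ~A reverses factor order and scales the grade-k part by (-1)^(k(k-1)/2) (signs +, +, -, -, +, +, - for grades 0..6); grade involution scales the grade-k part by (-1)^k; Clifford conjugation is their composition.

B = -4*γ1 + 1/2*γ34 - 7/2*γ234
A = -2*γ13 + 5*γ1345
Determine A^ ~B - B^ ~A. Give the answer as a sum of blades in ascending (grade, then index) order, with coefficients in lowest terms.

first term: -8*γ3 + γ14 - 5/2*γ15 + 7*γ124 - 35/2*γ125 + 20*γ345
second term: 8*γ3 - γ14 + 5/2*γ15 + 7*γ124 - 35/2*γ125 + 20*γ345
Answer: -16*γ3 + 2*γ14 - 5*γ15


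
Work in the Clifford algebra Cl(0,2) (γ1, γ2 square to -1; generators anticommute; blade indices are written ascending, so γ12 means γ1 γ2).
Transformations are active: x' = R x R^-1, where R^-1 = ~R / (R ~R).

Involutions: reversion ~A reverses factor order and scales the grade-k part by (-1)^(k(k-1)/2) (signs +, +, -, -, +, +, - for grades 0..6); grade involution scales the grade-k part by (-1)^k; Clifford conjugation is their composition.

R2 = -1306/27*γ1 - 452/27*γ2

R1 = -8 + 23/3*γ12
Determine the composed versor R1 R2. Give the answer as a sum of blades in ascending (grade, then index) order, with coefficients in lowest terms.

Distribute over the terms of R1 (each basis-blade product reordered to ascending indices, repeated generators contracted through their squares):
(-8) R2 = 10448/27*γ1 + 3616/27*γ2
(23/3*γ12) R2 = 10396/81*γ1 - 30038/81*γ2
Summing the partial products and collecting blades:
Answer: 41740/81*γ1 - 19190/81*γ2


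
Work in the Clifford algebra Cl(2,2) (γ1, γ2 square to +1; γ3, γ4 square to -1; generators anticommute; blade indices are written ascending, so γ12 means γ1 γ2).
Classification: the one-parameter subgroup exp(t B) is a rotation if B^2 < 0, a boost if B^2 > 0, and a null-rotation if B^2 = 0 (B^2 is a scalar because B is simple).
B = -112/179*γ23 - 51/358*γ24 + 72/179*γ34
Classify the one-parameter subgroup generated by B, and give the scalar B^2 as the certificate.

B^2 term by term: the squares give (-112/179)^2*(γ23)^2 + (-51/358)^2*(γ24)^2 + (72/179)^2*(γ34)^2 = 12544/32041*(+1) + 2601/128164*(+1) + 5184/32041*(-1) = 1/4 (each basis 2-blade squares to minus the product of its generators' squares); cross terms between blades sharing an index anticommute and cancel. So B^2 = 1/4.
Answer: boost, certificate B^2 = 1/4. The invariant at work: B^2 = 1/4 is unchanged by conjugation, hence its sign classifies the subgroup whatever basis B is written in.


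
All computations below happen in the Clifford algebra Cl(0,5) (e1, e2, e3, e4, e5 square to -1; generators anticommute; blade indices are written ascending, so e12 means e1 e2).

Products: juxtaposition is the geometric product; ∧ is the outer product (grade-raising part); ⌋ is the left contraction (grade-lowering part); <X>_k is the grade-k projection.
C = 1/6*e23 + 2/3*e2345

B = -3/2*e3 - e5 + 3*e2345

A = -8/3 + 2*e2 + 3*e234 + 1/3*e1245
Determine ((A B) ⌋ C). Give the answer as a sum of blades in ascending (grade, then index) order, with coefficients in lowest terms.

step 1: 4*e3 + 35/3*e5 + e13 - 3*e23 - 9/2*e24 - 2*e25 + 1/3*e124 - 6*e345 - 11*e2345 - 1/2*e12345
step 2: -41/6 + 14/3*e2 + 4/3*e34 - 3*e35 + 2*e45 + 70/9*e234 + 8/3*e245
Answer: -41/6 + 14/3*e2 + 4/3*e34 - 3*e35 + 2*e45 + 70/9*e234 + 8/3*e245


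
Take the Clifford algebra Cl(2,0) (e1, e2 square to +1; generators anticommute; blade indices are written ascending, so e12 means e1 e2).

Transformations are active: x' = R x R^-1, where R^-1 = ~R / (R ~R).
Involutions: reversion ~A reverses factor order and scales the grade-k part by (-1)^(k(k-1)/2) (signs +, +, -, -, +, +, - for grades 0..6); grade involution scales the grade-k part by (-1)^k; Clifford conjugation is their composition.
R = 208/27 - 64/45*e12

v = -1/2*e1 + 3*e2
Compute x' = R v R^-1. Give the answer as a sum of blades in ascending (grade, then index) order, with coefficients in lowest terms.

~R = 208/27 + 64/45*e12, and R ~R = 1118464/18225, so R^-1 = ~R / (1118464/18225).
R v = -1096/135*e1 + 112/5*e2
Answer: -13441/8738*e1 + 11463/4369*e2


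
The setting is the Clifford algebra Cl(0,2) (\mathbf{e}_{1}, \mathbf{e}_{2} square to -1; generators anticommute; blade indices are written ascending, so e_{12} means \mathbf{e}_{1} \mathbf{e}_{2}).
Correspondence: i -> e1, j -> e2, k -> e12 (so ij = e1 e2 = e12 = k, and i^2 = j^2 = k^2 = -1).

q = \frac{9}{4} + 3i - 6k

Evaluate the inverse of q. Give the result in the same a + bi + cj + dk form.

In blades: q = \frac{9}{4} + 3 e_{1} - 6 e_{12}.
With qbar = \frac{9}{4} - 3 e_{1} + 6 e_{12} (scalar fixed, mapped units negated), q qbar = \frac{801}{16} (the sum of squared coefficients), so q^-1 = qbar / (\frac{801}{16}) = \frac{4}{89} - \frac{16}{267} e_{1} + \frac{32}{267} e_{12}; translating back:
Answer: \frac{4}{89} - \frac{16}{267}i + \frac{32}{267}k


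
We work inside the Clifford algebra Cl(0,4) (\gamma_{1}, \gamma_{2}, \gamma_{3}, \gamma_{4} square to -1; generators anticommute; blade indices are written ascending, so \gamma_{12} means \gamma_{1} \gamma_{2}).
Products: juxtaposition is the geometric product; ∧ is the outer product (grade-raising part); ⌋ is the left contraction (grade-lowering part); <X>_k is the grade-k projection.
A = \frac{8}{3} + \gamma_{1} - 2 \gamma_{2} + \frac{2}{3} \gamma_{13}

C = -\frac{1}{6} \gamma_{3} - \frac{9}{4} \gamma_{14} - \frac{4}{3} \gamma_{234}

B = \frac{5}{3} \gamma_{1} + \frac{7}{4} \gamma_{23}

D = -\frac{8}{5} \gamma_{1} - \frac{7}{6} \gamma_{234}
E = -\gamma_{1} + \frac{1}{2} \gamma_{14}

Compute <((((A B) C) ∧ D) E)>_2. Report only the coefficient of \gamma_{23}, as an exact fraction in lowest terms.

step 1: -\frac{5}{3} + \frac{40}{9} \gamma_{1} + \frac{83}{18} \gamma_{3} + \frac{9}{2} \gamma_{12} + \frac{14}{3} \gamma_{23} + \frac{7}{4} \gamma_{123}
step 2: \frac{83}{108} + \frac{7}{9} \gamma_{2} + \frac{5}{18} \gamma_{3} + \frac{146}{9} \gamma_{4} + \frac{7}{24} \gamma_{12} - \frac{20}{27} \gamma_{13} + \frac{73}{12} \gamma_{14} - \frac{3515}{216} \gamma_{24} - \frac{3}{4} \gamma_{123} + \frac{131}{8} \gamma_{134} + \frac{887}{144} \gamma_{234} - \frac{887}{54} \gamma_{1234}
step 3: -\frac{166}{135} \gamma_{1} + \frac{56}{45} \gamma_{12} + \frac{4}{9} \gamma_{13} + \frac{1168}{45} \gamma_{14} + \frac{703}{27} \gamma_{124} - \frac{581}{648} \gamma_{234} + \frac{887}{90} \gamma_{1234}
step 4: -\frac{1918}{135} + \frac{3179}{270} \gamma_{2} - \frac{4}{9} \gamma_{3} - \frac{3421}{135} \gamma_{4} - \frac{887}{180} \gamma_{23} + \frac{3599}{135} \gamma_{24} + \frac{2}{9} \gamma_{34} - \frac{581}{1296} \gamma_{123} - \frac{887}{90} \gamma_{234} - \frac{581}{648} \gamma_{1234}
step 5: -\frac{887}{180} \gamma_{23} + \frac{3599}{135} \gamma_{24} + \frac{2}{9} \gamma_{34}
Answer: -\frac{887}{180}


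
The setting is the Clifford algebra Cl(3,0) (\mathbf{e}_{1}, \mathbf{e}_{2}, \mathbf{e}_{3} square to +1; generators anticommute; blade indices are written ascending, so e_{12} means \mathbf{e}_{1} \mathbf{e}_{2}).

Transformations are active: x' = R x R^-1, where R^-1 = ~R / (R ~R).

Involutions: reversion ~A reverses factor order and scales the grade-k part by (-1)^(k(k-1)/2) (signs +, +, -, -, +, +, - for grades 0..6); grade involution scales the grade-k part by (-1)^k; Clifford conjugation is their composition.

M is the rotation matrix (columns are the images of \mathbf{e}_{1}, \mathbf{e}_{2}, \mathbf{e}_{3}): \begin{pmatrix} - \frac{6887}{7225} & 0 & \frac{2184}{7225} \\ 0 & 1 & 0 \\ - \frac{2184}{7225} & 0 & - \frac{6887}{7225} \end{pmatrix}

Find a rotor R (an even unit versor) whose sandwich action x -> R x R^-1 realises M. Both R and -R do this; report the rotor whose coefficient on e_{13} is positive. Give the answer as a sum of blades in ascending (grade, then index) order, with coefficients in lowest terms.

Method: write R = a + b12*e_{12} + b13*e_{13} + b23*e_{23} with a^2 + b12^2 + b13^2 + b23^2 = 1 (so R^-1 = ~R). Expanding the columns R e_j ~R gives tr M = 4a^2 - 1 and, from the antisymmetric part, M21 - M12 = -4a*b12, M13 - M31 = 4a*b13, M32 - M23 = -4a*b23.
Here tr M = -\frac{6549}{7225}, so a^2 = (1 + tr M)/4 = \frac{169}{7225} and a = ±\frac{13}{85}. Taking a = \frac{13}{85}: M21 - M12 = 0, M13 - M31 = \frac{4368}{7225}, M32 - M23 = 0, giving b12 = 0, b13 = \frac{84}{85}, b23 = 0, i.e. R = \frac{13}{85} + \frac{84}{85} e_{13}.
Its e_{13} coefficient is already positive.
Answer: \frac{13}{85} + \frac{84}{85} e_{13}. Key observation: the double cover Spin(3) -> SO(3) sends R and -R to the same matrix (trace -\frac{6549}{7225} here), so the stated sign of the e_{13} coefficient is what selects one sheet.


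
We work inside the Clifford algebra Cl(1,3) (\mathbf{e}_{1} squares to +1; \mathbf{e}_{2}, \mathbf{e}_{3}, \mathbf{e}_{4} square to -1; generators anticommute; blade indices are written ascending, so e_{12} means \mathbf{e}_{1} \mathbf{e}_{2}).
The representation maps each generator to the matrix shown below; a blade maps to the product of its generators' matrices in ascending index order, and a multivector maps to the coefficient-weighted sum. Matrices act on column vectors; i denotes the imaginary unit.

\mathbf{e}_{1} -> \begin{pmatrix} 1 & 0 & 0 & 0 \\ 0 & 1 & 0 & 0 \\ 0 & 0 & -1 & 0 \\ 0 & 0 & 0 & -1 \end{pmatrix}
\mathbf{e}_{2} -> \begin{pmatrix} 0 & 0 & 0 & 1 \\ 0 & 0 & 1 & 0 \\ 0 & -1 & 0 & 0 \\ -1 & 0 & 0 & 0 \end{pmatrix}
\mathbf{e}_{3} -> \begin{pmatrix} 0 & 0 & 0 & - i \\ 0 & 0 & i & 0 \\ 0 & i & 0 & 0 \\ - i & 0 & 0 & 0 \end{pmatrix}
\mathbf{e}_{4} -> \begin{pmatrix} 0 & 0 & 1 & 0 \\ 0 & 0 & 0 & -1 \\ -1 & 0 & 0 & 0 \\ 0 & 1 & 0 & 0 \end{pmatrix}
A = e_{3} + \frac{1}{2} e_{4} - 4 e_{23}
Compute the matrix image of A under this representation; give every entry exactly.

Bivector images (products of the table entries): rho(e_{23}) = rho(\mathbf{e}_{2})rho(\mathbf{e}_{3}) = \begin{pmatrix} - i & 0 & 0 & 0 \\ 0 & i & 0 & 0 \\ 0 & 0 & - i & 0 \\ 0 & 0 & 0 & i \end{pmatrix}.
M = (1)*rho(e_{3}) + (\frac{1}{2})*rho(e_{4}) + (-4)*rho(e_{23}), summed entrywise:
Answer: \begin{pmatrix} 4 i & 0 & \frac{1}{2} & - i \\ 0 & - 4 i & i & - \frac{1}{2} \\ - \frac{1}{2} & i & 4 i & 0 \\ - i & \frac{1}{2} & 0 & - 4 i \end{pmatrix}


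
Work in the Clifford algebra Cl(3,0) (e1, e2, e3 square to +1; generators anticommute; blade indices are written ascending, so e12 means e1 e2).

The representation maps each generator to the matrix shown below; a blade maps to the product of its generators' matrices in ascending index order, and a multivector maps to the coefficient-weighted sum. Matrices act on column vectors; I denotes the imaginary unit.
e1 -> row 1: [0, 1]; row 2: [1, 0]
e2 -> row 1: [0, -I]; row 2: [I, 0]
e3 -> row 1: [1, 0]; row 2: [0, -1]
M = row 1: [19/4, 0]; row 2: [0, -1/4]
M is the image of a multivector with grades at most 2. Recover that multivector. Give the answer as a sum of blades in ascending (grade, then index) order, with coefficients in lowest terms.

Method: 1, rho(e1), rho(e2), rho(e3) form a trace-orthogonal basis of the 2x2 complex matrices (tr(X Y) = 2 if X = Y, else 0), so M = m0*1 + m1*rho(e1) + m2*rho(e2) + m3*rho(e3) with m0 = tr(M)/2 = 9/4, m1 = tr(M rho(e1))/2 = 0, m2 = tr(M rho(e2))/2 = 0, m3 = tr(M rho(e3))/2 = 5/2.
Multiplying table entries, the bivector images are rho(e12) = I*rho(e3), rho(e13) = -I*rho(e2), rho(e23) = I*rho(e1); with real blade coefficients the real parts of m0..m3 are the coefficients of 1, e1, e2, e3 and the imaginary parts give the bivectors (e23: Im m1, e13: -Im m2, e12: Im m3).
Answer: 9/4 + 5/2*e3


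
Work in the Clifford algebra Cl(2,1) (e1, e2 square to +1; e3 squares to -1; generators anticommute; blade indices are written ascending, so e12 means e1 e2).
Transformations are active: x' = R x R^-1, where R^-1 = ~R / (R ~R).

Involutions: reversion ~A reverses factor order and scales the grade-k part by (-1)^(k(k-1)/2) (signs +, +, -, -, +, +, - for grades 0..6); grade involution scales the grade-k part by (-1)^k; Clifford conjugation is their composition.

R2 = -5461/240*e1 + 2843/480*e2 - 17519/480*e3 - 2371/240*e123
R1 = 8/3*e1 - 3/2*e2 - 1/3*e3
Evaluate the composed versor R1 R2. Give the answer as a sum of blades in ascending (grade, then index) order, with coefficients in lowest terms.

Distribute over the terms of R1 (each basis-blade product reordered to ascending indices, repeated generators contracted through their squares):
(8/3*e1) R2 = -5461/90 + 2843/180*e12 - 17519/180*e13 - 2371/90*e23
(-3/2*e2) R2 = -2843/320 - 5461/160*e12 - 2371/160*e13 + 17519/320*e23
(-1/3*e3) R2 = -17519/1440 - 2371/720*e12 - 5461/720*e13 + 2843/1440*e23
Summing the partial products and collecting blades:
Answer: -26153/320 - 31147/1440*e12 - 19157/160*e13 + 17497/576*e23


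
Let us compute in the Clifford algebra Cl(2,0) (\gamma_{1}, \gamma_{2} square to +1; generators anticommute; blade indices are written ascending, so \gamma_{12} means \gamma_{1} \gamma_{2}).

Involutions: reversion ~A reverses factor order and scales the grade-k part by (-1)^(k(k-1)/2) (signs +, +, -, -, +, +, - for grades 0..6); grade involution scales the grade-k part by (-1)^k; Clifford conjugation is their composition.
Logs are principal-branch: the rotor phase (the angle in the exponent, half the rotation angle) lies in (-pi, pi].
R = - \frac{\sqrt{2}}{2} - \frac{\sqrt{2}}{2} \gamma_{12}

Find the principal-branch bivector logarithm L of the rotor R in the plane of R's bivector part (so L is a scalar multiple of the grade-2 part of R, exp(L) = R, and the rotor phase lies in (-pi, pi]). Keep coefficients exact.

The scalar part of R is - \frac{\sqrt{2}}{2}, which pins the rotor phase on the principal branch; dividing the bivector part by the sine of that phase recovers the unit plane, and L is the phase times that plane.
Concretely: cos(phase) = - \frac{\sqrt{2}}{2} gives phase = ±\frac{3 \pi}{4}, and since phase/sin(phase) is even the sign is immaterial: L = (phase/sin(phase)) * <R>_2 = (\frac{3 \sqrt{2} \pi}{4}) * <R>_2.
Answer: - \frac{3 \pi}{4} \gamma_{12}


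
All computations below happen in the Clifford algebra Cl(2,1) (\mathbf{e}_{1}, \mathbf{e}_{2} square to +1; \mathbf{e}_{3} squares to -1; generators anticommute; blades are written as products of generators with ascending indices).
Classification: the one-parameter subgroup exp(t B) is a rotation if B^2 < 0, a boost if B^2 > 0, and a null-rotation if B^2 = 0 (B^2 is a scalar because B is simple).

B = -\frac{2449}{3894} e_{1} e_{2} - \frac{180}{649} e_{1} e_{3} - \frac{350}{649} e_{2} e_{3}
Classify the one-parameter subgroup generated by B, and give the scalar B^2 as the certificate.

B^2 term by term: the squares give (-\frac{2449}{3894})^2*(e_{1} e_{2})^2 + (-\frac{180}{649})^2*(e_{1} e_{3})^2 + (-\frac{350}{649})^2*(e_{2} e_{3})^2 = \frac{5997601}{15163236}*(-1) + \frac{32400}{421201}*(+1) + \frac{122500}{421201}*(+1) = -\frac{1}{36} (each basis 2-blade squares to minus the product of its generators' squares); cross terms between blades sharing an index anticommute and cancel. So B^2 = -\frac{1}{36}.
Answer: rotation, certificate B^2 = -\frac{1}{36}. Certificate logic: -\frac{1}{36} is a conjugation-invariant scalar, so its sign fixes rotation versus boost versus null-rotation outright.


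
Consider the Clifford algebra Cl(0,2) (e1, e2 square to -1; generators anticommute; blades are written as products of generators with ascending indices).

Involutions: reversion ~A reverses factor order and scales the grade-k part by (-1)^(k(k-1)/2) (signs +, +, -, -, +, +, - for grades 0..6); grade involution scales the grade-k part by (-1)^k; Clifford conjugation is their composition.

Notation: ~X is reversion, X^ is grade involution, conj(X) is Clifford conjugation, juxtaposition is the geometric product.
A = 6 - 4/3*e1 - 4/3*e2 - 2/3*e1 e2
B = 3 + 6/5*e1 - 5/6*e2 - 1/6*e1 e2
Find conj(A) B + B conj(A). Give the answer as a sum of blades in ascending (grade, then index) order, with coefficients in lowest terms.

first term: 793/45 + 173/15*e1 + 1/45*e2 - 77/45*e1 e2
second term: 793/45 + 163/15*e1 - 91/45*e2 + 167/45*e1 e2
Answer: 1586/45 + 112/5*e1 - 2*e2 + 2*e1 e2


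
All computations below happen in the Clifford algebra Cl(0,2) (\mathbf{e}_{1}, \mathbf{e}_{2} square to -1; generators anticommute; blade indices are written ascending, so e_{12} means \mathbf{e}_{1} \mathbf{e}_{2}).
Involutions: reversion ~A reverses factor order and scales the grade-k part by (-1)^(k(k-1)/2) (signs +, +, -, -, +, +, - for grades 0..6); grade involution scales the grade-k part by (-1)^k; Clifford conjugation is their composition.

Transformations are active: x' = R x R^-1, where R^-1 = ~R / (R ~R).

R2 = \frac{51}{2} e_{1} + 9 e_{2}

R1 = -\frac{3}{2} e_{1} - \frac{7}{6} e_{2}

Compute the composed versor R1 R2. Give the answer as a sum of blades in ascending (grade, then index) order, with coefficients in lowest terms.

Distribute over the terms of R1 (each basis-blade product reordered to ascending indices, repeated generators contracted through their squares):
(-\frac{3}{2} e_{1}) R2 = \frac{153}{4} - \frac{27}{2} e_{12}
(-\frac{7}{6} e_{2}) R2 = \frac{21}{2} + \frac{119}{4} e_{12}
Summing the partial products and collecting blades:
Answer: \frac{195}{4} + \frac{65}{4} e_{12}


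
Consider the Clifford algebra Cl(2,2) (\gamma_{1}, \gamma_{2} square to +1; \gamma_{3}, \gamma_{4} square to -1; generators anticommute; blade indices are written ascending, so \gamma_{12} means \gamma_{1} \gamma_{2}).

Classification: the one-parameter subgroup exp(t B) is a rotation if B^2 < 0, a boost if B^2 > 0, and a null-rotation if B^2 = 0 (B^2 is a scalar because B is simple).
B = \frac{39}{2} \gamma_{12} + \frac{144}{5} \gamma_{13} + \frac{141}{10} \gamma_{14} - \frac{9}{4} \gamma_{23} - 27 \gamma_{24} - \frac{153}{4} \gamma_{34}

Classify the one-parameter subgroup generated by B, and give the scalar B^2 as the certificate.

B^2 term by term: the squares give (\frac{39}{2})^2*(\gamma_{12})^2 + (\frac{144}{5})^2*(\gamma_{13})^2 + (\frac{141}{10})^2*(\gamma_{14})^2 + (-\frac{9}{4})^2*(\gamma_{23})^2 + (-27)^2*(\gamma_{24})^2 + (-\frac{153}{4})^2*(\gamma_{34})^2 = \frac{1521}{4}*(-1) + \frac{20736}{25}*(+1) + \frac{19881}{100}*(+1) + \frac{81}{16}*(+1) + 729*(+1) + \frac{23409}{16}*(-1) = -81 (each basis 2-blade squares to minus the product of its generators' squares); cross terms between blades sharing an index anticommute and cancel; the commuting (index-disjoint) pairs give grade-4 terms 2*c*c'*(blade product), which cancel blade by blade — \gamma_{1234}: -\frac{5967}{4} + \frac{7776}{5} - \frac{1269}{20} = 0 — confirming B is simple. So B^2 = -81.
Answer: rotation, certificate B^2 = -81. Because -81 is invariant under every versor sandwich, the classification follows from its sign alone.


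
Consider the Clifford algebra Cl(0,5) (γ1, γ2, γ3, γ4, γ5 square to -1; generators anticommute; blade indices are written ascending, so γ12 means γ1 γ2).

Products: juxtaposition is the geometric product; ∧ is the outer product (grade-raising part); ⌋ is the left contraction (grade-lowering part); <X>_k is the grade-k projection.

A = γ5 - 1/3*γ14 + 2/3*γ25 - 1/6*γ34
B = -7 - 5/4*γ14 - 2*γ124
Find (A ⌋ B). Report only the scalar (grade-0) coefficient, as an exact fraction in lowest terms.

step 1: -5/12 + 2/3*γ2
Answer: -5/12


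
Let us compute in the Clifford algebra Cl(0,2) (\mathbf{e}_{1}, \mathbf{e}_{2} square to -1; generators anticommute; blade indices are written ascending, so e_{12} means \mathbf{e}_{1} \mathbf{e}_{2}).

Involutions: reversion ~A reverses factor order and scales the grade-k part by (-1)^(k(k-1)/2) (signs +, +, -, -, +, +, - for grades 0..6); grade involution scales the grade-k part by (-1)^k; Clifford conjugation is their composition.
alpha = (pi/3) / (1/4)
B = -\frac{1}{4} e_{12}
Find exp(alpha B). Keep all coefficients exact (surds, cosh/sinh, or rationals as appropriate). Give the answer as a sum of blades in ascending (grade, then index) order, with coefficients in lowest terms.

B^2 = (-\frac{1}{4})^2*(e_{12})^2 = \frac{1}{16}*(-1) = -\frac{1}{16} (a basis 2-blade squares to minus the product of its generators' squares).
B^2 = -\frac{1}{16} — since the square is negative, the closed form is circular: l = \frac{1}{4}, alpha*l = \frac{\pi}{3}, so exp(alpha B) = cos(\frac{\pi}{3}) + (sin(\frac{\pi}{3})/(\frac{1}{4}))*B = \frac{1}{2} + (2 \sqrt{3})*B.
Answer: \frac{1}{2} - \frac{\sqrt{3}}{2} e_{12}


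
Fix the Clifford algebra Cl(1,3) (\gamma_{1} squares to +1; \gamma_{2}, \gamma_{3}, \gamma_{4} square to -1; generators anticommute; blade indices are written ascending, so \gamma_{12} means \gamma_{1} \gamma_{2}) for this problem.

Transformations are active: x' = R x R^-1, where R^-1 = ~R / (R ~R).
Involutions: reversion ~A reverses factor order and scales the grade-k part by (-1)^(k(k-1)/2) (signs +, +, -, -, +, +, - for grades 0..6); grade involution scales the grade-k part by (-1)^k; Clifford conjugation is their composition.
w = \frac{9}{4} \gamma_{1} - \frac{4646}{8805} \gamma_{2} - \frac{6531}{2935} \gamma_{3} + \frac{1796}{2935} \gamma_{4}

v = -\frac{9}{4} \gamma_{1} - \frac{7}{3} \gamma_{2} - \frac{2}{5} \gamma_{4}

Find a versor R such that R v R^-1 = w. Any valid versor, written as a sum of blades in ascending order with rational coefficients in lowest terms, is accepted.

R = v + w = -\frac{8397}{2935} \gamma_{2} - \frac{6531}{2935} \gamma_{3} + \frac{622}{2935} \gamma_{4} works: the equal norms (-\frac{1951}{3600}) guarantee its sandwich swaps v into w.
Answer: -\frac{8397}{2935} \gamma_{2} - \frac{6531}{2935} \gamma_{3} + \frac{622}{2935} \gamma_{4}


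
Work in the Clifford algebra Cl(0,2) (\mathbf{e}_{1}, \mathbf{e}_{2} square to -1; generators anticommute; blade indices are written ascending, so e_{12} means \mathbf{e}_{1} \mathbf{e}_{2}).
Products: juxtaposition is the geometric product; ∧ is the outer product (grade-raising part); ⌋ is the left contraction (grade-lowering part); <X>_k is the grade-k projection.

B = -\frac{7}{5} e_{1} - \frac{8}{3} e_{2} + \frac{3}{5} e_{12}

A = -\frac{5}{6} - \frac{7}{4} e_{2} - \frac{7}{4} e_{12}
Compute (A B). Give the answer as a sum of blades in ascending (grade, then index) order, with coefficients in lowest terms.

step 1: -\frac{217}{60} - \frac{91}{20} e_{1} + \frac{841}{180} e_{2} - \frac{59}{20} e_{12}
Answer: -\frac{217}{60} - \frac{91}{20} e_{1} + \frac{841}{180} e_{2} - \frac{59}{20} e_{12}


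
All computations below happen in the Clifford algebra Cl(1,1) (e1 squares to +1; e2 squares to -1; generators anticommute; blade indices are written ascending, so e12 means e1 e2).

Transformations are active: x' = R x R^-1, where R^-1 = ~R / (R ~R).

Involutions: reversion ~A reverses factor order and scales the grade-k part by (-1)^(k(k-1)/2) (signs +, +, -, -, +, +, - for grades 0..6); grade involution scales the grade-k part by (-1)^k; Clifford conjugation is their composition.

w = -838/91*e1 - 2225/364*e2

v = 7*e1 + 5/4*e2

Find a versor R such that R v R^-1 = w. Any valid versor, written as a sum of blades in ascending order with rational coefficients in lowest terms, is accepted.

Here q(v) = q(w) = 759/16; the classical choice R = v + w = -201/91*e1 - 885/182*e2 then realises v -> w under the sandwich.
Answer: -201/91*e1 - 885/182*e2


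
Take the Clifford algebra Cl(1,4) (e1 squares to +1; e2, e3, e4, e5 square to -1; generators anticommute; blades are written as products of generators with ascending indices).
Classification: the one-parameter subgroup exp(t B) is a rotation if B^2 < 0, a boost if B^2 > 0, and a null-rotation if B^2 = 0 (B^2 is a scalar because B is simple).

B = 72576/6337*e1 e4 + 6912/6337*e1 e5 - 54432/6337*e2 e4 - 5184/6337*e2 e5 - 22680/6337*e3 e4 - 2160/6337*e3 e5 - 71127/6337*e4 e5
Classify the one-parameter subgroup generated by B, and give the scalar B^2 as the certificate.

B^2 term by term: the squares give (72576/6337)^2*(e1 e4)^2 + (6912/6337)^2*(e1 e5)^2 + (-54432/6337)^2*(e2 e4)^2 + (-5184/6337)^2*(e2 e5)^2 + (-22680/6337)^2*(e3 e4)^2 + (-2160/6337)^2*(e3 e5)^2 + (-71127/6337)^2*(e4 e5)^2 = 5267275776/40157569*(+1) + 47775744/40157569*(+1) + 2962842624/40157569*(-1) + 26873856/40157569*(-1) + 514382400/40157569*(-1) + 4665600/40157569*(-1) + 5059050129/40157569*(-1) = -81 (each basis 2-blade squares to minus the product of its generators' squares); cross terms between blades sharing an index anticommute and cancel; the commuting (index-disjoint) pairs give grade-4 terms 2*c*c'*(blade product), which cancel blade by blade — e1 e2 e4 e5: 752467968/40157569 - 752467968/40157569 = 0; e1 e3 e4 e5: 313528320/40157569 - 313528320/40157569 = 0; e2 e3 e4 e5: -235146240/40157569 + 235146240/40157569 = 0 — confirming B is simple. So B^2 = -81.
Answer: rotation, certificate B^2 = -81. Why this suffices: the scalar -81 survives any versor conjugation, so its sign alone determines the class however B is presented.


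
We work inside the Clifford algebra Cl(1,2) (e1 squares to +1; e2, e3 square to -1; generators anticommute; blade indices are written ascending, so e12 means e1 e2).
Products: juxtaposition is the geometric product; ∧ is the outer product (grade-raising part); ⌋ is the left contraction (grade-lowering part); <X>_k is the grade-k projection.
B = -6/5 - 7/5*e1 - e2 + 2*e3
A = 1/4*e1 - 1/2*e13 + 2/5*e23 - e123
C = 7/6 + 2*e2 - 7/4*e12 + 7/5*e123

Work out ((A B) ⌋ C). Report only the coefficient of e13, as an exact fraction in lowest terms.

step 1: -7/20 + 7/10*e1 - 4/5*e2 - 11/10*e3 + 7/4*e12 + 21/10*e13 + 23/25*e23 + 7/50*e123
step 2: -12401/6000 + 14/125*e1 - 973/200*e2 + 49/20*e3 + 861/400*e12 - 28/25*e13 + 49/50*e23 - 49/100*e123
Answer: -28/25


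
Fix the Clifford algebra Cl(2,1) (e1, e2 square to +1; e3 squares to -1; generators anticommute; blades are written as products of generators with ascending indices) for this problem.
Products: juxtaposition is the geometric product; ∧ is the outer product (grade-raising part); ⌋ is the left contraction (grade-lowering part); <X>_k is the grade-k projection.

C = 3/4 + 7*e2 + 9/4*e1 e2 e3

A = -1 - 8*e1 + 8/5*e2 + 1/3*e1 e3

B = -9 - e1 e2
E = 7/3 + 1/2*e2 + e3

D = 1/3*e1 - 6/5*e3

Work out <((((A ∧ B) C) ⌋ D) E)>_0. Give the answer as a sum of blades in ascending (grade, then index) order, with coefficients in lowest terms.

step 1: 9 + 72*e1 - 72/5*e2 + e1 e2 - 3*e1 e3
step 2: -1881/20 + 61*e1 + 1179/20*e2 - 9/4*e3 + 2019/4*e1 e2 + 603/20*e1 e3 + 162*e2 e3 + 165/4*e1 e2 e3
step 3: 529/30 - 627/20*e1 + 5643/50*e3
step 4: -16136/225 - 1463/20*e1 + 529/60*e2 + 21073/75*e3 - 627/40*e1 e2 - 627/20*e1 e3 - 5643/100*e2 e3
step 5: -16136/225
Answer: -16136/225


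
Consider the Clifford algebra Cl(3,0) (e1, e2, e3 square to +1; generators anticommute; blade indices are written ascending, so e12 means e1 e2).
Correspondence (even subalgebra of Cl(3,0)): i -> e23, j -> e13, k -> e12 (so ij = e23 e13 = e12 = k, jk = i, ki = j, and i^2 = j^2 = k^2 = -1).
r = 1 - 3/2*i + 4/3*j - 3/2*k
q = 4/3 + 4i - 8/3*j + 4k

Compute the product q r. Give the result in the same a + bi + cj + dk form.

In blades: q = 4/3 + 4*e12 - 8/3*e13 + 4*e23, r = 1 - 3/2*e12 + 4/3*e13 - 3/2*e23.
Distribute q over r term by term (generator squares from the signature, products reordered to ascending indices): (4/3)*r = 4/3 - 2*e12 + 16/9*e13 - 2*e23; (4*e12)*r = 6 + 4*e12 - 6*e13 - 16/3*e23; (-8/3*e13)*r = 32/9 - 4*e12 - 8/3*e13 + 4*e23; (4*e23)*r = 6 + 16/3*e12 + 6*e13 + 4*e23.
Sum: 152/9 + 10/3*e12 - 8/9*e13 + 2/3*e23; translating back through the correspondence:
Answer: 152/9 + 2/3*i - 8/9*j + 10/3*k


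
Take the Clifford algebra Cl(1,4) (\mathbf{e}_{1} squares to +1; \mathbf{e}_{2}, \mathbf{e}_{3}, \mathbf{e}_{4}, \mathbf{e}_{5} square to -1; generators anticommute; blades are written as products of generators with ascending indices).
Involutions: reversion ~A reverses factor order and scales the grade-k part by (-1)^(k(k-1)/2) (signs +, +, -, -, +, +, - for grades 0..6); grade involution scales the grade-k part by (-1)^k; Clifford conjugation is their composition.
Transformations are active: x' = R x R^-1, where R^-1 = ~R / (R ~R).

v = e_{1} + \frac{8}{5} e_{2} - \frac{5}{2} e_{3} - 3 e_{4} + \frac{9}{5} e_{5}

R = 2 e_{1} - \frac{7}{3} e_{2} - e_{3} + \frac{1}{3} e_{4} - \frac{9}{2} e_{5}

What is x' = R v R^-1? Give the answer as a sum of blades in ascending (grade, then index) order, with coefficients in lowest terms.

~R = 2 e_{1} - \frac{7}{3} e_{2} - e_{3} + \frac{1}{3} e_{4} - \frac{9}{2} e_{5}, and R ~R = -\frac{821}{36}, so R^-1 = ~R / (-\frac{821}{36}).
R v = \frac{37}{3} + \frac{83}{15} e_{1} e_{2} - 4 e_{1} e_{3} - \frac{19}{3} e_{1} e_{4} + \frac{81}{10} e_{1} e_{5} + \frac{223}{30} e_{2} e_{3} + \frac{97}{15} e_{2} e_{4} + 3 e_{2} e_{5} + \frac{23}{6} e_{3} e_{4} - \frac{261}{20} e_{3} e_{5} - \frac{129}{10} e_{4} e_{5}
Answer: -\frac{2597}{821} e_{1} + \frac{3792}{4105} e_{2} + \frac{5881}{1642} e_{3} + \frac{2167}{821} e_{4} + \frac{12591}{4105} e_{5}


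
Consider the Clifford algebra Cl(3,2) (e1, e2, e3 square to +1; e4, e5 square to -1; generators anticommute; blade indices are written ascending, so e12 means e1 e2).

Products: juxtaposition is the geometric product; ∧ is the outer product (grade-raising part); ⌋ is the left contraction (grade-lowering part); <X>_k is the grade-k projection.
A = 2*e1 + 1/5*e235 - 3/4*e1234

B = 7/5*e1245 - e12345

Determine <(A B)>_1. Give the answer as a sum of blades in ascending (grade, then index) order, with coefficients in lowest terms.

step 1: -3/4*e5 - 1/5*e14 - 21/20*e35 - 7/25*e134 + 14/5*e245 - 2*e2345
step 2: -3/4*e5
Answer: -3/4*e5


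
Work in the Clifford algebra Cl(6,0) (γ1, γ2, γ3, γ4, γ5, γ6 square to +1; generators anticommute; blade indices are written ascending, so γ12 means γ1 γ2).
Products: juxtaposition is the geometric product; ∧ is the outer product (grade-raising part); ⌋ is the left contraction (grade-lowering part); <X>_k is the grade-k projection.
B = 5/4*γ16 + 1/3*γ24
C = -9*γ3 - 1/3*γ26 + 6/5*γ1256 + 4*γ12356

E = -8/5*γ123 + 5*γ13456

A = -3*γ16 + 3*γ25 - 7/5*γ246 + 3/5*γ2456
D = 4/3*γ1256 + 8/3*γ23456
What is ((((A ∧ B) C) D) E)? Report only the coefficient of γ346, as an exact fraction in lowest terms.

step 1: -γ1246 + 15/4*γ1256
step 2: 9/2 + 15*γ3 + 1/3*γ14 - 5/4*γ15 - 6/5*γ45 - 4*γ345 + 9*γ12346 - 135/4*γ12356
step 3: -45*γ3 - 90*γ14 - 24*γ15 - 37/3*γ26 + 16/5*γ236 + 12*γ345 - 8/5*γ1246 + 6*γ1256 - 356/9*γ2456 - 2*γ12346 + 188/9*γ12356 + 12*γ23456
step 4: 12*γ12 + 1372/25*γ16 - 940/9*γ24 - 10*γ25 - 16/5*γ46 + 1504/45*γ56 - 1780/9*γ123 + 296/15*γ136 - 114*γ234 - 152/5*γ235 + 2936/25*γ346 - 2202/5*γ356 - 16/5*γ1245 + 1029/5*γ1456 + 185/3*γ12345 + 2848/45*γ13456
Answer: 2936/25


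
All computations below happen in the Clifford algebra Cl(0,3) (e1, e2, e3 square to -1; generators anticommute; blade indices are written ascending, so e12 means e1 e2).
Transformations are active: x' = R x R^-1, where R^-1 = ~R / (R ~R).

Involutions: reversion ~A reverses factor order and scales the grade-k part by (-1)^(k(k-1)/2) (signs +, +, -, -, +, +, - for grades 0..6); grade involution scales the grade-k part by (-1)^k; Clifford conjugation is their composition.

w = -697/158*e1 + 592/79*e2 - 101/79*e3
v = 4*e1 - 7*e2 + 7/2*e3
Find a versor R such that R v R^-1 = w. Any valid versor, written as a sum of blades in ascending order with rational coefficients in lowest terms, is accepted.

Key observation: q(v) = q(w) = -309/4 (sandwiches preserve the norm), so R = v + w = -65/158*e1 + 39/79*e2 + 351/158*e3 works whenever it is invertible — the component of v along it is kept and (v - w)/2 reverses, sending v to w.
Answer: -65/158*e1 + 39/79*e2 + 351/158*e3


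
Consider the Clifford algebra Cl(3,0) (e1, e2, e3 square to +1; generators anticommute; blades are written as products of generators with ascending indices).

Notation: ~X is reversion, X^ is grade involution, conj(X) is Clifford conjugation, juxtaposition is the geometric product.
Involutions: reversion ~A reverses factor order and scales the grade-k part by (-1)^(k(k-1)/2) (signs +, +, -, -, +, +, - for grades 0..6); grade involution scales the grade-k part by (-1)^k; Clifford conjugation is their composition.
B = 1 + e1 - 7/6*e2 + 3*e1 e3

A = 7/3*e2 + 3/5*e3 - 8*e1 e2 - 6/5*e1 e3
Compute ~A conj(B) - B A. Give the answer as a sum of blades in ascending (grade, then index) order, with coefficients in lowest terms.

first term: 569/90 + 167/15*e1 + 31/3*e2 + 9/5*e3 + 31/3*e1 e2 + 9/5*e1 e3 + 233/10*e2 e3 + 28/5*e1 e2 e3
second term: 79/90 - 113/15*e1 - 17/3*e2 - 3/5*e3 - 17/3*e1 e2 - 3/5*e1 e3 - 247/10*e2 e3 - 42/5*e1 e2 e3
Answer: 49/9 + 56/3*e1 + 16*e2 + 12/5*e3 + 16*e1 e2 + 12/5*e1 e3 + 48*e2 e3 + 14*e1 e2 e3


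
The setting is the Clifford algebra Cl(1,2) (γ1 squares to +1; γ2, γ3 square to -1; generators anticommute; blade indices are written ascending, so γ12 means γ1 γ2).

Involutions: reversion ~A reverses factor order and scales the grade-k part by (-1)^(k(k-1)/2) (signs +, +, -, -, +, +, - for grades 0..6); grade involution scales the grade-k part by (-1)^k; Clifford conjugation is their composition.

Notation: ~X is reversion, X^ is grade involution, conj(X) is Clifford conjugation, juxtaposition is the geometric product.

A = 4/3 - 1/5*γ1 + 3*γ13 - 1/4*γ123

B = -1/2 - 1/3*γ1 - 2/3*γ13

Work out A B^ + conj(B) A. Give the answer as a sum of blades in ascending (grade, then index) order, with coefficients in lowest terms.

first term: -41/15 + 49/90*γ1 - 1/6*γ2 - 13/15*γ3 - 43/18*γ13 - 1/12*γ23 + 1/8*γ123
second term: 19/15 + 49/90*γ1 + 1/6*γ2 + 17/15*γ3 - 11/18*γ13 - 1/12*γ23 + 1/8*γ123
Answer: -22/15 + 49/45*γ1 + 4/15*γ3 - 3*γ13 - 1/6*γ23 + 1/4*γ123


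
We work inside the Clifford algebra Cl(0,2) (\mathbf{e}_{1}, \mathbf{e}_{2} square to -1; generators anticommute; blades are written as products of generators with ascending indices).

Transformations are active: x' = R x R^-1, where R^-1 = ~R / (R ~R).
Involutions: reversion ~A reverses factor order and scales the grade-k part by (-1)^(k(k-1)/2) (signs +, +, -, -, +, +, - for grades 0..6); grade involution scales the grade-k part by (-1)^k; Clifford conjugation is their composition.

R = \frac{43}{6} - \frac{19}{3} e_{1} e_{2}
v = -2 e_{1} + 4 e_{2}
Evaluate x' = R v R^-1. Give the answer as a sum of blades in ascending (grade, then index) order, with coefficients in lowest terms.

~R = \frac{43}{6} + \frac{19}{3} e_{1} e_{2}, and R ~R = \frac{3293}{36}, so R^-1 = ~R / (\frac{3293}{36}).
R v = 11 e_{1} + \frac{124}{3} e_{2}
Answer: \frac{12262}{3293} e_{1} + \frac{8156}{3293} e_{2}


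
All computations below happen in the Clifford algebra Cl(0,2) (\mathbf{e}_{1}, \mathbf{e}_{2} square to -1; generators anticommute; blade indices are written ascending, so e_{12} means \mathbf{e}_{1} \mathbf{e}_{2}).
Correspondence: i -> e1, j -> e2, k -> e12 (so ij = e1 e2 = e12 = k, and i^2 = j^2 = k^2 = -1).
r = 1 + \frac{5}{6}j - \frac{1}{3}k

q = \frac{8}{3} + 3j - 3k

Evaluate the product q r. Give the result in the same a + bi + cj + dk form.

In blades: q = \frac{8}{3} + 3 e_{2} - 3 e_{12}, r = 1 + \frac{5}{6} e_{2} - \frac{1}{3} e_{12}.
Distribute q over r term by term (generator squares from the signature, products reordered to ascending indices): (\frac{8}{3})*r = \frac{8}{3} + \frac{20}{9} e_{2} - \frac{8}{9} e_{12}; (3 e_{2})*r = -\frac{5}{2} - e_{1} + 3 e_{2}; (-3 e_{12})*r = -1 + \frac{5}{2} e_{1} - 3 e_{12}.
Sum: -\frac{5}{6} + \frac{3}{2} e_{1} + \frac{47}{9} e_{2} - \frac{35}{9} e_{12}; translating back through the correspondence:
Answer: -\frac{5}{6} + \frac{3}{2}i + \frac{47}{9}j - \frac{35}{9}k


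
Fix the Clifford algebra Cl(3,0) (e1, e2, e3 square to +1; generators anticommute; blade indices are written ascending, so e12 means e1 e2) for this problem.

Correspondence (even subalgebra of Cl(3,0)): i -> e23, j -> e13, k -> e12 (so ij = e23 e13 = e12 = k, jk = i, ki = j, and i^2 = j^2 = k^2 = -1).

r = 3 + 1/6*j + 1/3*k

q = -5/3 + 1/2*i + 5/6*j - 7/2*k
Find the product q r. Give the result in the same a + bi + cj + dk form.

In blades: q = -5/3 - 7/2*e12 + 5/6*e13 + 1/2*e23, r = 3 + 1/3*e12 + 1/6*e13.
Distribute q over r term by term (generator squares from the signature, products reordered to ascending indices): (-5/3)*r = -5 - 5/9*e12 - 5/18*e13; (-7/2*e12)*r = 7/6 - 21/2*e12 + 7/12*e23; (5/6*e13)*r = -5/36 + 5/2*e13 + 5/18*e23; (1/2*e23)*r = 1/12*e12 - 1/6*e13 + 3/2*e23.
Sum: -143/36 - 395/36*e12 + 37/18*e13 + 85/36*e23; translating back through the correspondence:
Answer: -143/36 + 85/36*i + 37/18*j - 395/36*k


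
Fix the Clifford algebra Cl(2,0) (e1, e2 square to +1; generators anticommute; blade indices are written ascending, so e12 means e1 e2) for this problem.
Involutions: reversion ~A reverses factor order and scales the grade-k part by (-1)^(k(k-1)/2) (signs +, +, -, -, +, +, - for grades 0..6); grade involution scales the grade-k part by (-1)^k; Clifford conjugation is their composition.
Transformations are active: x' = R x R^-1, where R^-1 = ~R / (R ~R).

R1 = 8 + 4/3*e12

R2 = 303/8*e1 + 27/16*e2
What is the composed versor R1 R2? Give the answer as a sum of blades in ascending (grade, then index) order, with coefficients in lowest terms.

Distribute over the terms of R1 (each basis-blade product reordered to ascending indices, repeated generators contracted through their squares):
(8) R2 = 303*e1 + 27/2*e2
(4/3*e12) R2 = 9/4*e1 - 101/2*e2
Summing the partial products and collecting blades:
Answer: 1221/4*e1 - 37*e2
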